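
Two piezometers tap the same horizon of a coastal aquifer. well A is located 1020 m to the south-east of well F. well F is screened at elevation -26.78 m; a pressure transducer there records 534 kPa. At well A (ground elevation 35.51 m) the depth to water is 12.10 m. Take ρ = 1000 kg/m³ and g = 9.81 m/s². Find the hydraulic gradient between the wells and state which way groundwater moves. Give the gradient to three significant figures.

i ≈ 0.00416; groundwater flows toward the south-east

Pressure head at well F: ψ = P/(ρg) = 534×1000 / (1000 × 9.81) = 54.43 m.
Total head at well F: h = z + ψ = -26.78 + 54.43 = 27.65 m.
Total head at well A: h = 35.51 − 12.10 = 23.41 m.
Head difference: h(well F) − h(well A) = 27.65 − 23.41 = 4.24 m.
Hydraulic gradient: i = |Δh| / L = 4.24 / 1020 = 0.00416.
Flow is from higher to lower head: from well F toward well A, i.e. toward the south-east.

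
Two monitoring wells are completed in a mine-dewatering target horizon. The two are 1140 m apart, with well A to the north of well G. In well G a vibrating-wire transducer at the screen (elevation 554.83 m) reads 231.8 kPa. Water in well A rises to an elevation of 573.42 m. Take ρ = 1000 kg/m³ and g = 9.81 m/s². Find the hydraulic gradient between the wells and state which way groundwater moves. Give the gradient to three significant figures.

Pressure head at well G: ψ = P/(ρg) = 231.8×1000 / (1000 × 9.81) = 23.63 m.
Total head at well G: h = z + ψ = 554.83 + 23.63 = 578.46 m.
Total head at well A: h = 573.42 m (water level in the piezometer is the total head).
Head difference: h(well G) − h(well A) = 578.46 − 573.42 = 5.04 m.
Hydraulic gradient: i = |Δh| / L = 5.04 / 1140 = 0.00442.
Flow is from higher to lower head: from well G toward well A, i.e. toward the north.

i ≈ 0.00442; groundwater flows toward the north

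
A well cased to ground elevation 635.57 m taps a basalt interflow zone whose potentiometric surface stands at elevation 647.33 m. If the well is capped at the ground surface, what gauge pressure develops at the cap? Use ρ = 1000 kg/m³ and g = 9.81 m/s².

Head above the cap: Δh = 647.33 − 635.57 = 11.76 m.
P = ρgΔh = 1000 × 9.81 × 11.76 = 115366 Pa ≈ 115 kPa.

P ≈ 115 kPa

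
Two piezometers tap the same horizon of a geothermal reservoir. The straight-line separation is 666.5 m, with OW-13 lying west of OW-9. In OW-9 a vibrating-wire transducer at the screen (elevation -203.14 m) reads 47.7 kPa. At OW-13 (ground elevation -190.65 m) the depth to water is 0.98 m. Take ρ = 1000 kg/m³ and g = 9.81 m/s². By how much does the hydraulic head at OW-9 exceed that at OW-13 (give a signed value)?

Pressure head at OW-9: ψ = P/(ρg) = 47.7×1000 / (1000 × 9.81) = 4.86 m.
Total head at OW-9: h = z + ψ = -203.14 + 4.86 = -198.28 m.
Total head at OW-13: h = -190.65 − 0.98 = -191.63 m.
Head difference: h(OW-9) − h(OW-13) = -198.28 − (-191.63) = -6.65 m.

Δh ≈ -6.65 m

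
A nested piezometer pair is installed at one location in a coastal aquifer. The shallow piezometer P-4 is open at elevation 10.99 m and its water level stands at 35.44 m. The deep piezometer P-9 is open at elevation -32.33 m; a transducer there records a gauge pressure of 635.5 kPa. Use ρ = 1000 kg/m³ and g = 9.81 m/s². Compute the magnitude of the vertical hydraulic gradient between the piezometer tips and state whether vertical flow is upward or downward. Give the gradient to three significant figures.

Total head at P-4: h = 35.44 m (water level in the standpipe).
Pressure head at P-9: ψ = P/(ρg) = 635.5×1000 / (1000 × 9.81) = 64.78 m.
Total head at P-9: h = z + ψ = -32.33 + 64.78 = 32.45 m.
Δh = h(P-4) − h(P-9) = 35.44 − 32.45 = 2.99 m.
Vertical separation Δz = 10.99 − (-32.33) = 43.32 m.
|i_v| = |Δh| / Δz = 2.99 / 43.32 = 0.0690.
Head is higher in the shallow piezometer, so vertical flow is downward (recharge condition).

|i_v| ≈ 0.0690; vertical flow is downward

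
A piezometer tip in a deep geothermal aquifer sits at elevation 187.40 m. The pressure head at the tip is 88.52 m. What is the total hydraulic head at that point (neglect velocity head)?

h ≈ 275.92 m

h = z + ψ = 187.40 + 88.52 = 275.92 m.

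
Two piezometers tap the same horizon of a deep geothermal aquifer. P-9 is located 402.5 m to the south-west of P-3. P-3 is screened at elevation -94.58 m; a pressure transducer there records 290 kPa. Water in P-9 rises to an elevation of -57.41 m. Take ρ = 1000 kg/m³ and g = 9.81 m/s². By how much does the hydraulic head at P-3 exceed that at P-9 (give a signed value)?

Δh ≈ -7.61 m

Pressure head at P-3: ψ = P/(ρg) = 290×1000 / (1000 × 9.81) = 29.56 m.
Total head at P-3: h = z + ψ = -94.58 + 29.56 = -65.02 m.
Total head at P-9: h = -57.41 m (water level in the piezometer is the total head).
Head difference: h(P-3) − h(P-9) = -65.02 − (-57.41) = -7.61 m.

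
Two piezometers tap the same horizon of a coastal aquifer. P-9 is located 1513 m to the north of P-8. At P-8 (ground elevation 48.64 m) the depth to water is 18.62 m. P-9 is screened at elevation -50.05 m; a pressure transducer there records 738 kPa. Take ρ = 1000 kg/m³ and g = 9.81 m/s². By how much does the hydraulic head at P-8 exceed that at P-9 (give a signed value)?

Total head at P-8: h = 48.64 − 18.62 = 30.02 m.
Pressure head at P-9: ψ = P/(ρg) = 738×1000 / (1000 × 9.81) = 75.23 m.
Total head at P-9: h = z + ψ = -50.05 + 75.23 = 25.18 m.
Head difference: h(P-8) − h(P-9) = 30.02 − 25.18 = 4.84 m.

Δh ≈ 4.84 m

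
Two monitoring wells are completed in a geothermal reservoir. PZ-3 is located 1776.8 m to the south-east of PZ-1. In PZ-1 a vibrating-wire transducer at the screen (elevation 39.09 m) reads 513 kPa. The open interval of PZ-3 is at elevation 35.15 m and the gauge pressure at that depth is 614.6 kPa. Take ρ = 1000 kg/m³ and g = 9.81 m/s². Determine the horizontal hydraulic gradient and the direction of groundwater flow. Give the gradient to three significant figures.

i ≈ 0.00361; groundwater flows toward the north-west

Pressure head at PZ-1: ψ = P/(ρg) = 513×1000 / (1000 × 9.81) = 52.29 m.
Total head at PZ-1: h = z + ψ = 39.09 + 52.29 = 91.38 m.
Pressure head at PZ-3: ψ = P/(ρg) = 614.6×1000 / (1000 × 9.81) = 62.65 m.
Total head at PZ-3: h = z + ψ = 35.15 + 62.65 = 97.80 m.
Head difference: h(PZ-1) − h(PZ-3) = 91.38 − 97.80 = -6.42 m.
Hydraulic gradient: i = |Δh| / L = 6.42 / 1776.8 = 0.00361.
Flow is from higher to lower head: from PZ-3 toward PZ-1, i.e. toward the north-west.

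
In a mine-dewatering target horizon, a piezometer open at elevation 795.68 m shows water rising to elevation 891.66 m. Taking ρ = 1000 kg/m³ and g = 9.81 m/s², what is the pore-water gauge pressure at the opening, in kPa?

Pressure head ψ = h − z = 891.66 − 795.68 = 95.98 m.
P = ρgψ = 1000 × 9.81 × 95.98 = 941564 Pa ≈ 942 kPa.

P ≈ 942 kPa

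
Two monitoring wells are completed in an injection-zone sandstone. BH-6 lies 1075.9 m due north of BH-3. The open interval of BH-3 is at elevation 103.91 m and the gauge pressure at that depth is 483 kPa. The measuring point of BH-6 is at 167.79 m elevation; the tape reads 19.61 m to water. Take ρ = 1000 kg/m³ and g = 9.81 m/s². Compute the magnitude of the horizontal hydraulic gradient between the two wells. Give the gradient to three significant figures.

Pressure head at BH-3: ψ = P/(ρg) = 483×1000 / (1000 × 9.81) = 49.24 m.
Total head at BH-3: h = z + ψ = 103.91 + 49.24 = 153.15 m.
Total head at BH-6: h = 167.79 − 19.61 = 148.18 m.
Head difference: h(BH-3) − h(BH-6) = 153.15 − 148.18 = 4.97 m.
Hydraulic gradient: i = |Δh| / L = 4.97 / 1075.9 = 0.00462.

i ≈ 0.00462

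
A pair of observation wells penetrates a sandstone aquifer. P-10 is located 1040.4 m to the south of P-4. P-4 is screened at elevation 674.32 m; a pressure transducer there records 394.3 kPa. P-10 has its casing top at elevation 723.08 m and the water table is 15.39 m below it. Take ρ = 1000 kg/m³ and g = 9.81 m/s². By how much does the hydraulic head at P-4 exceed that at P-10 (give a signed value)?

Δh ≈ 6.82 m

Pressure head at P-4: ψ = P/(ρg) = 394.3×1000 / (1000 × 9.81) = 40.19 m.
Total head at P-4: h = z + ψ = 674.32 + 40.19 = 714.51 m.
Total head at P-10: h = 723.08 − 15.39 = 707.69 m.
Head difference: h(P-4) − h(P-10) = 714.51 − 707.69 = 6.82 m.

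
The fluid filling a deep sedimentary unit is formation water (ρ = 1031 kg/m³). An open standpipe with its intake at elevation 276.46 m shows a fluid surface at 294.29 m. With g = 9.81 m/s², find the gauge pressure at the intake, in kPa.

Pressure head ψ = h − z = 294.29 − 276.46 = 17.83 m.
P = ρgψ = 1031 × 9.81 × 17.83 = 180335 Pa ≈ 180 kPa.

P ≈ 180 kPa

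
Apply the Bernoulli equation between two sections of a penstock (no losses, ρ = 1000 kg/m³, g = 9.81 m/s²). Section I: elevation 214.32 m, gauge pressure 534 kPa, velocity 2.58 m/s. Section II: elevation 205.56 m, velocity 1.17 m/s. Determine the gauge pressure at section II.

Pressure head at I: ψ₁ = P₁/(ρg) = 534×1000 / (1000 × 9.81) = 54.43 m.
Velocity heads: v₁²/2g = 2.58²/19.62 = 0.339 m; v₂²/2g = 1.17²/19.62 = 0.070 m.
Total head H = z₁ + ψ₁ + v₁²/2g = 214.32 + 54.43 + 0.339 = 269.09 m.
ψ₂ = H − z₂ − v₂²/2g = 269.09 − 205.56 − 0.070 = 63.46 m.
P₂ = ρgψ₂ = 1000 × 9.81 × 63.46 ≈ 623 kPa.

P₂ ≈ 623 kPa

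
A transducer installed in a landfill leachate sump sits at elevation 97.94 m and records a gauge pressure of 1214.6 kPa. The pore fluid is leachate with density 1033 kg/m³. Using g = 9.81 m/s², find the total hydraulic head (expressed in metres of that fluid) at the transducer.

h ≈ 217.80 m

ψ = P/(ρg) = 1214.6×1000 / (1033 × 9.81) = 119.86 m.
h = z + ψ = 97.94 + 119.86 = 217.80 m.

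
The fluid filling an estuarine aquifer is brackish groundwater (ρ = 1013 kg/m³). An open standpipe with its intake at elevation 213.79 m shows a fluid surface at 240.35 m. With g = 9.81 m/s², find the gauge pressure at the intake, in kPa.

P ≈ 264 kPa

Pressure head ψ = h − z = 240.35 − 213.79 = 26.56 m.
P = ρgψ = 1013 × 9.81 × 26.56 = 263941 Pa ≈ 264 kPa.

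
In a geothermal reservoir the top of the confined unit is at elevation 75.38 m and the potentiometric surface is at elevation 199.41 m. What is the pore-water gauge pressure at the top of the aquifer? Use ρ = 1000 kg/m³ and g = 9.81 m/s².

P ≈ 1220 kPa

Pressure head at the aquifer top: ψ = h − z = 199.41 − 75.38 = 124.03 m.
P = ρgψ = 1000 × 9.81 × 124.03 = 1216734 Pa ≈ 1220 kPa.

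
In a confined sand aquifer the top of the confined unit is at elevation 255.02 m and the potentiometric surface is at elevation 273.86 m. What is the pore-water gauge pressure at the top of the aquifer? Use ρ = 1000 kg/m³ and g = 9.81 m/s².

P ≈ 185 kPa

Pressure head at the aquifer top: ψ = h − z = 273.86 − 255.02 = 18.84 m.
P = ρgψ = 1000 × 9.81 × 18.84 = 184820 Pa ≈ 185 kPa.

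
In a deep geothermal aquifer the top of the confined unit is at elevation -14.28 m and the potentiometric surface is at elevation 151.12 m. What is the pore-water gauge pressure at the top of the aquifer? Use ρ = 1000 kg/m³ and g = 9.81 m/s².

P ≈ 1620 kPa

Pressure head at the aquifer top: ψ = h − z = 151.12 − (-14.28) = 165.40 m.
P = ρgψ = 1000 × 9.81 × 165.40 = 1622574 Pa ≈ 1620 kPa.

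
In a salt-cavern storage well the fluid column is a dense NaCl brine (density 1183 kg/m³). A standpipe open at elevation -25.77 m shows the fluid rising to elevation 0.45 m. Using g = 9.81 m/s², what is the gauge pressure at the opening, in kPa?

Pressure head ψ = h − z = 0.45 − (-25.77) = 26.22 m.
P = ρgψ = 1183 × 9.81 × 26.22 = 304289 Pa ≈ 304 kPa.

P ≈ 304 kPa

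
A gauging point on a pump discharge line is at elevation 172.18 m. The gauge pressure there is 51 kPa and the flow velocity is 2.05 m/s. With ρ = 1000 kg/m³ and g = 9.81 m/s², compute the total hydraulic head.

h ≈ 177.59 m

Pressure head ψ = P/(ρg) = 51×1000 / (1000 × 9.81) = 5.20 m.
Velocity head = v²/(2g) = 2.05² / (2 × 9.81) = 0.214 m.
h = z + ψ + v²/(2g) = 172.18 + 5.20 + 0.214 = 177.59 m.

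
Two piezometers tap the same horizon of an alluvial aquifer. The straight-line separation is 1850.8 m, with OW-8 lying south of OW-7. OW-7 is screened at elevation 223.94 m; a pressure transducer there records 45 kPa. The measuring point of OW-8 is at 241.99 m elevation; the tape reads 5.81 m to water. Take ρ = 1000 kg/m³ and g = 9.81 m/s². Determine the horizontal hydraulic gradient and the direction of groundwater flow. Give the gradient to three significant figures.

Pressure head at OW-7: ψ = P/(ρg) = 45×1000 / (1000 × 9.81) = 4.59 m.
Total head at OW-7: h = z + ψ = 223.94 + 4.59 = 228.53 m.
Total head at OW-8: h = 241.99 − 5.81 = 236.18 m.
Head difference: h(OW-7) − h(OW-8) = 228.53 − 236.18 = -7.65 m.
Hydraulic gradient: i = |Δh| / L = 7.65 / 1850.8 = 0.00413.
Flow is from higher to lower head: from OW-8 toward OW-7, i.e. toward the north.

i ≈ 0.00413; groundwater flows toward the north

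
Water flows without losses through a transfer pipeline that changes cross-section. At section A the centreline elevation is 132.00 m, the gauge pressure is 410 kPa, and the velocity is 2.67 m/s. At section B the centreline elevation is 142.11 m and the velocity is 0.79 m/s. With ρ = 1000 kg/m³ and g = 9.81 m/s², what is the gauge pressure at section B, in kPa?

P₂ ≈ 314 kPa

Pressure head at A: ψ₁ = P₁/(ρg) = 410×1000 / (1000 × 9.81) = 41.79 m.
Velocity heads: v₁²/2g = 2.67²/19.62 = 0.363 m; v₂²/2g = 0.79²/19.62 = 0.032 m.
Total head H = z₁ + ψ₁ + v₁²/2g = 132.00 + 41.79 + 0.363 = 174.15 m.
ψ₂ = H − z₂ − v₂²/2g = 174.15 − 142.11 − 0.032 = 32.01 m.
P₂ = ρgψ₂ = 1000 × 9.81 × 32.01 ≈ 314 kPa.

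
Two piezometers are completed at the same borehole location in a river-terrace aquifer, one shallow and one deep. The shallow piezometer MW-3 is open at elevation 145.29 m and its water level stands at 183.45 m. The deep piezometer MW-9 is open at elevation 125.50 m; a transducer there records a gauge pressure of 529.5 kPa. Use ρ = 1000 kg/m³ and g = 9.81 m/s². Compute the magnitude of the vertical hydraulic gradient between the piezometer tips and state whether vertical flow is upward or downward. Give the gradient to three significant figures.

Total head at MW-3: h = 183.45 m (water level in the standpipe).
Pressure head at MW-9: ψ = P/(ρg) = 529.5×1000 / (1000 × 9.81) = 53.98 m.
Total head at MW-9: h = z + ψ = 125.50 + 53.98 = 179.48 m.
Δh = h(MW-3) − h(MW-9) = 183.45 − 179.48 = 3.97 m.
Vertical separation Δz = 145.29 − 125.50 = 19.79 m.
|i_v| = |Δh| / Δz = 3.97 / 19.79 = 0.201.
Head is higher in the shallow piezometer, so vertical flow is downward (recharge condition).

|i_v| ≈ 0.201; vertical flow is downward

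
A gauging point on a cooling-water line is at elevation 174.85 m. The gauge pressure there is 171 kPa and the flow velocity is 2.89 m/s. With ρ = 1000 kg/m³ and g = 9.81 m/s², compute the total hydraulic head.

Pressure head ψ = P/(ρg) = 171×1000 / (1000 × 9.81) = 17.43 m.
Velocity head = v²/(2g) = 2.89² / (2 × 9.81) = 0.426 m.
h = z + ψ + v²/(2g) = 174.85 + 17.43 + 0.426 = 192.71 m.

h ≈ 192.71 m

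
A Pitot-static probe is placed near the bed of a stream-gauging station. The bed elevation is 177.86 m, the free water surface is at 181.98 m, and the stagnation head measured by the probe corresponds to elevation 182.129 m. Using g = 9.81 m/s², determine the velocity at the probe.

Near the bed, under hydrostatic conditions, the piezometric head (z + ψ) equals the free-surface elevation, 181.98 m.
Velocity head = total − piezometric = 182.129 − 181.98 = 0.149 m.
v = √(2g·h_v) = √(2 × 9.81 × 0.149) = 1.71 m/s.

v ≈ 1.71 m/s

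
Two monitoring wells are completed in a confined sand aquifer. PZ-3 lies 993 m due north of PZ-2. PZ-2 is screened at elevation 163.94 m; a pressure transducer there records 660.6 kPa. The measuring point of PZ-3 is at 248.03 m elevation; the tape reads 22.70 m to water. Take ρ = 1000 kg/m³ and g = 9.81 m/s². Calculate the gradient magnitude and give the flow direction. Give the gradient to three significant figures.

Pressure head at PZ-2: ψ = P/(ρg) = 660.6×1000 / (1000 × 9.81) = 67.34 m.
Total head at PZ-2: h = z + ψ = 163.94 + 67.34 = 231.28 m.
Total head at PZ-3: h = 248.03 − 22.70 = 225.33 m.
Head difference: h(PZ-2) − h(PZ-3) = 231.28 − 225.33 = 5.95 m.
Hydraulic gradient: i = |Δh| / L = 5.95 / 993 = 0.00599.
Flow is from higher to lower head: from PZ-2 toward PZ-3, i.e. toward the north.

i ≈ 0.00599; groundwater flows toward the north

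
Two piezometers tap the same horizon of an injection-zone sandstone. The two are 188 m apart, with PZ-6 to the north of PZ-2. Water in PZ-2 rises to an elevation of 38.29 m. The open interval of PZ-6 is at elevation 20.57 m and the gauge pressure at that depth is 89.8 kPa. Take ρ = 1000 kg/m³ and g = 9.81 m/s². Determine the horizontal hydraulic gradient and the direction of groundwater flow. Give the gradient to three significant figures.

i ≈ 0.0456; groundwater flows toward the north

Total head at PZ-2: h = 38.29 m (water level in the piezometer is the total head).
Pressure head at PZ-6: ψ = P/(ρg) = 89.8×1000 / (1000 × 9.81) = 9.15 m.
Total head at PZ-6: h = z + ψ = 20.57 + 9.15 = 29.72 m.
Head difference: h(PZ-2) − h(PZ-6) = 38.29 − 29.72 = 8.57 m.
Hydraulic gradient: i = |Δh| / L = 8.57 / 188 = 0.0456.
Flow is from higher to lower head: from PZ-2 toward PZ-6, i.e. toward the north.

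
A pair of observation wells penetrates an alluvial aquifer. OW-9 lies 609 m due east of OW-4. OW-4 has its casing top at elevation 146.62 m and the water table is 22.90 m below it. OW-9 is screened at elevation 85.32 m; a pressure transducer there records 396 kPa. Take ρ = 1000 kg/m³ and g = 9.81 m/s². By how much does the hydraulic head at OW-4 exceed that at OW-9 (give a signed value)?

Total head at OW-4: h = 146.62 − 22.90 = 123.72 m.
Pressure head at OW-9: ψ = P/(ρg) = 396×1000 / (1000 × 9.81) = 40.37 m.
Total head at OW-9: h = z + ψ = 85.32 + 40.37 = 125.69 m.
Head difference: h(OW-4) − h(OW-9) = 123.72 − 125.69 = -1.97 m.

Δh ≈ -1.97 m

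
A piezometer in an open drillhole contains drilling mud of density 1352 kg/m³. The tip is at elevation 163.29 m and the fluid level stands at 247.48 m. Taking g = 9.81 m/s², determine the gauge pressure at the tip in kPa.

P ≈ 1120 kPa

Pressure head ψ = h − z = 247.48 − 163.29 = 84.19 m.
P = ρgψ = 1352 × 9.81 × 84.19 = 1116622 Pa ≈ 1120 kPa.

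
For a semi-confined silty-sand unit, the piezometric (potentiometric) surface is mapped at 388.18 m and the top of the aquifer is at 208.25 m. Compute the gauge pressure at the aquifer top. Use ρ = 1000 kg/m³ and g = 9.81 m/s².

Pressure head at the aquifer top: ψ = h − z = 388.18 − 208.25 = 179.93 m.
P = ρgψ = 1000 × 9.81 × 179.93 = 1765113 Pa ≈ 1770 kPa.

P ≈ 1770 kPa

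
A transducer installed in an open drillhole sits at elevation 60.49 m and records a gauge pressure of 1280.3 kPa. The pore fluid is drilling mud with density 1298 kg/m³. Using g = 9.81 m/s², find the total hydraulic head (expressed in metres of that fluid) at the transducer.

h ≈ 161.04 m

ψ = P/(ρg) = 1280.3×1000 / (1298 × 9.81) = 100.55 m.
h = z + ψ = 60.49 + 100.55 = 161.04 m.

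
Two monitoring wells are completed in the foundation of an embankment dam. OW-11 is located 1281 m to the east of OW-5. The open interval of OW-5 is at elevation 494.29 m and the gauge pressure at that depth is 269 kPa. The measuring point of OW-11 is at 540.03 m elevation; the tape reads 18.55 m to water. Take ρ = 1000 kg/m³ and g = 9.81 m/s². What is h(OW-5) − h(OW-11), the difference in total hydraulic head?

Pressure head at OW-5: ψ = P/(ρg) = 269×1000 / (1000 × 9.81) = 27.42 m.
Total head at OW-5: h = z + ψ = 494.29 + 27.42 = 521.71 m.
Total head at OW-11: h = 540.03 − 18.55 = 521.48 m.
Head difference: h(OW-5) − h(OW-11) = 521.71 − 521.48 = 0.23 m.

Δh ≈ 0.23 m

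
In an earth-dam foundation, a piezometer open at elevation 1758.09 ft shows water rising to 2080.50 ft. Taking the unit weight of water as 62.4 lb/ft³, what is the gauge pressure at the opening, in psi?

P ≈ 140 psi

Pressure head ψ = h − z = 2080.50 − 1758.09 = 322.41 ft.
P = γ·ψ / 144 = 62.4 × 322.41 / 144 = 140 psi.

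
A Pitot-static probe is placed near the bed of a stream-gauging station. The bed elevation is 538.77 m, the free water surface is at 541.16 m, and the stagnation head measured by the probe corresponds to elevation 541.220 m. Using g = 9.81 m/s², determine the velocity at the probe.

Near the bed, under hydrostatic conditions, the piezometric head (z + ψ) equals the free-surface elevation, 541.16 m.
Velocity head = total − piezometric = 541.220 − 541.16 = 0.060 m.
v = √(2g·h_v) = √(2 × 9.81 × 0.060) = 1.08 m/s.

v ≈ 1.08 m/s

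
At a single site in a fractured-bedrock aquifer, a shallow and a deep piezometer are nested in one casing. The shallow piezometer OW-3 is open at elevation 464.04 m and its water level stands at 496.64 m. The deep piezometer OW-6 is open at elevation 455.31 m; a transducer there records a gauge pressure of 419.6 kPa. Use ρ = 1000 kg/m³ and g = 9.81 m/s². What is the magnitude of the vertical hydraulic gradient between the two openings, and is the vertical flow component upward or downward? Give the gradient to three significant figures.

Total head at OW-3: h = 496.64 m (water level in the standpipe).
Pressure head at OW-6: ψ = P/(ρg) = 419.6×1000 / (1000 × 9.81) = 42.77 m.
Total head at OW-6: h = z + ψ = 455.31 + 42.77 = 498.08 m.
Δh = h(OW-3) − h(OW-6) = 496.64 − 498.08 = -1.44 m.
Vertical separation Δz = 464.04 − 455.31 = 8.73 m.
|i_v| = |Δh| / Δz = 1.44 / 8.73 = 0.165.
Head is higher in the deep piezometer, so vertical flow is upward (discharge condition).

|i_v| ≈ 0.165; vertical flow is upward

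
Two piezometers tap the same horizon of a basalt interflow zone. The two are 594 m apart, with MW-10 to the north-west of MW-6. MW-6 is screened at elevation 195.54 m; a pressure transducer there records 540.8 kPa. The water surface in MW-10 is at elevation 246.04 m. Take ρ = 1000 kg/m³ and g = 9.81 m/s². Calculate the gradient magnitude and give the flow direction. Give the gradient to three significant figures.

i ≈ 0.00779; groundwater flows toward the north-west

Pressure head at MW-6: ψ = P/(ρg) = 540.8×1000 / (1000 × 9.81) = 55.13 m.
Total head at MW-6: h = z + ψ = 195.54 + 55.13 = 250.67 m.
Total head at MW-10: h = 246.04 m (water level in the piezometer is the total head).
Head difference: h(MW-6) − h(MW-10) = 250.67 − 246.04 = 4.63 m.
Hydraulic gradient: i = |Δh| / L = 4.63 / 594 = 0.00779.
Flow is from higher to lower head: from MW-6 toward MW-10, i.e. toward the north-west.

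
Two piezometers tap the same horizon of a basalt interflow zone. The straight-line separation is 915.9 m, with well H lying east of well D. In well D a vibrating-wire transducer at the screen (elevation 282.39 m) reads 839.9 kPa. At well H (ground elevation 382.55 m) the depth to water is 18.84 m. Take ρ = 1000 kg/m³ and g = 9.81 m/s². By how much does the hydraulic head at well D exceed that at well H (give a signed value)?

Pressure head at well D: ψ = P/(ρg) = 839.9×1000 / (1000 × 9.81) = 85.62 m.
Total head at well D: h = z + ψ = 282.39 + 85.62 = 368.01 m.
Total head at well H: h = 382.55 − 18.84 = 363.71 m.
Head difference: h(well D) − h(well H) = 368.01 − 363.71 = 4.30 m.

Δh ≈ 4.30 m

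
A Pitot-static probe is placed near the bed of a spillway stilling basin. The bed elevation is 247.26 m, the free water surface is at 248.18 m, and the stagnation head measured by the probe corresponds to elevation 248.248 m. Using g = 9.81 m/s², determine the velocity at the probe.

v ≈ 1.16 m/s

Near the bed, under hydrostatic conditions, the piezometric head (z + ψ) equals the free-surface elevation, 248.18 m.
Velocity head = total − piezometric = 248.248 − 248.18 = 0.068 m.
v = √(2g·h_v) = √(2 × 9.81 × 0.068) = 1.16 m/s.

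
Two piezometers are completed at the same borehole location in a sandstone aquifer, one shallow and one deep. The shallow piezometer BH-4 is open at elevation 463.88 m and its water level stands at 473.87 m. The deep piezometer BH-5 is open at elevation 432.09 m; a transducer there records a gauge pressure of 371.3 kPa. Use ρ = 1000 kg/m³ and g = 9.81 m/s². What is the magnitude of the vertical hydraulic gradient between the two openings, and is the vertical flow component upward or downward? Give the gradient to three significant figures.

Total head at BH-4: h = 473.87 m (water level in the standpipe).
Pressure head at BH-5: ψ = P/(ρg) = 371.3×1000 / (1000 × 9.81) = 37.85 m.
Total head at BH-5: h = z + ψ = 432.09 + 37.85 = 469.94 m.
Δh = h(BH-4) − h(BH-5) = 473.87 − 469.94 = 3.93 m.
Vertical separation Δz = 463.88 − 432.09 = 31.79 m.
|i_v| = |Δh| / Δz = 3.93 / 31.79 = 0.124.
Head is higher in the shallow piezometer, so vertical flow is downward (recharge condition).

|i_v| ≈ 0.124; vertical flow is downward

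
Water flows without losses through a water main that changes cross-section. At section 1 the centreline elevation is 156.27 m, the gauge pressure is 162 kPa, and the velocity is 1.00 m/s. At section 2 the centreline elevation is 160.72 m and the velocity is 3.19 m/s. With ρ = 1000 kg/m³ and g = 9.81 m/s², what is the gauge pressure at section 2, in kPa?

Pressure head at 1: ψ₁ = P₁/(ρg) = 162×1000 / (1000 × 9.81) = 16.51 m.
Velocity heads: v₁²/2g = 1.00²/19.62 = 0.051 m; v₂²/2g = 3.19²/19.62 = 0.519 m.
Total head H = z₁ + ψ₁ + v₁²/2g = 156.27 + 16.51 + 0.051 = 172.83 m.
ψ₂ = H − z₂ − v₂²/2g = 172.83 − 160.72 − 0.519 = 11.59 m.
P₂ = ρgψ₂ = 1000 × 9.81 × 11.59 ≈ 114 kPa.

P₂ ≈ 114 kPa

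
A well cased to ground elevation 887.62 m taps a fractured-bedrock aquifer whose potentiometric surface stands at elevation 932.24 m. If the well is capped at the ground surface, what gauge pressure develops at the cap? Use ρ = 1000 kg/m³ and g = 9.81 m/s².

P ≈ 438 kPa

Head above the cap: Δh = 932.24 − 887.62 = 44.62 m.
P = ρgΔh = 1000 × 9.81 × 44.62 = 437722 Pa ≈ 438 kPa.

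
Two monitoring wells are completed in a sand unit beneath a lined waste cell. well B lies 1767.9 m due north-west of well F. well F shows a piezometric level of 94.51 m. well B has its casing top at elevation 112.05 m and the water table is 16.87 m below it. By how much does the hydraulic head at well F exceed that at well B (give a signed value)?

Total head at well F: h = 94.51 m (water level in the piezometer is the total head).
Total head at well B: h = 112.05 − 16.87 = 95.18 m.
Head difference: h(well F) − h(well B) = 94.51 − 95.18 = -0.67 m.

Δh ≈ -0.67 m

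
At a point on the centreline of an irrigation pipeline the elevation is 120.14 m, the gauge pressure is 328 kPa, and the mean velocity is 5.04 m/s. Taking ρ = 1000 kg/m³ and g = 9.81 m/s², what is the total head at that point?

Pressure head ψ = P/(ρg) = 328×1000 / (1000 × 9.81) = 33.44 m.
Velocity head = v²/(2g) = 5.04² / (2 × 9.81) = 1.295 m.
h = z + ψ + v²/(2g) = 120.14 + 33.44 + 1.295 = 154.87 m.

h ≈ 154.87 m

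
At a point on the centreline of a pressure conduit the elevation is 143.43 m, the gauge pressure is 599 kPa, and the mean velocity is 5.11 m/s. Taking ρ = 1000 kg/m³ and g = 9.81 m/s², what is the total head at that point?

Pressure head ψ = P/(ρg) = 599×1000 / (1000 × 9.81) = 61.06 m.
Velocity head = v²/(2g) = 5.11² / (2 × 9.81) = 1.331 m.
h = z + ψ + v²/(2g) = 143.43 + 61.06 + 1.331 = 205.82 m.

h ≈ 205.82 m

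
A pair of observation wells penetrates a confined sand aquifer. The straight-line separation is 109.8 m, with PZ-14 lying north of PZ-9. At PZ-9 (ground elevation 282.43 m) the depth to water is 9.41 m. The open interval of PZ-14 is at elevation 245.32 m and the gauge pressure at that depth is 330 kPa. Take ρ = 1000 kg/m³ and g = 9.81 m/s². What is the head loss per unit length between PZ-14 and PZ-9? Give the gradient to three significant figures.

Total head at PZ-9: h = 282.43 − 9.41 = 273.02 m.
Pressure head at PZ-14: ψ = P/(ρg) = 330×1000 / (1000 × 9.81) = 33.64 m.
Total head at PZ-14: h = z + ψ = 245.32 + 33.64 = 278.96 m.
Head difference: h(PZ-9) − h(PZ-14) = 273.02 − 278.96 = -5.94 m.
Hydraulic gradient: i = |Δh| / L = 5.94 / 109.8 = 0.0541.

i ≈ 0.0541 m/m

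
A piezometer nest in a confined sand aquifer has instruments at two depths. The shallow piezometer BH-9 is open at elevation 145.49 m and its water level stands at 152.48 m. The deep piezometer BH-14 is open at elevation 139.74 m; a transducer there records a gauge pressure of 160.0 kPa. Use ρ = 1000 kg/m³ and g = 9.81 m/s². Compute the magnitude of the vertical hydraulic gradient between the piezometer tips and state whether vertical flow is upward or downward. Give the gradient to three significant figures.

Total head at BH-9: h = 152.48 m (water level in the standpipe).
Pressure head at BH-14: ψ = P/(ρg) = 160.0×1000 / (1000 × 9.81) = 16.31 m.
Total head at BH-14: h = z + ψ = 139.74 + 16.31 = 156.05 m.
Δh = h(BH-9) − h(BH-14) = 152.48 − 156.05 = -3.57 m.
Vertical separation Δz = 145.49 − 139.74 = 5.75 m.
|i_v| = |Δh| / Δz = 3.57 / 5.75 = 0.621.
Head is higher in the deep piezometer, so vertical flow is upward (discharge condition).

|i_v| ≈ 0.621; vertical flow is upward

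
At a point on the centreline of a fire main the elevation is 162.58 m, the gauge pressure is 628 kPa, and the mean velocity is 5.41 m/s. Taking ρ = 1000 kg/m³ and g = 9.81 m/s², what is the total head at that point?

Pressure head ψ = P/(ρg) = 628×1000 / (1000 × 9.81) = 64.02 m.
Velocity head = v²/(2g) = 5.41² / (2 × 9.81) = 1.492 m.
h = z + ψ + v²/(2g) = 162.58 + 64.02 + 1.492 = 228.09 m.

h ≈ 228.09 m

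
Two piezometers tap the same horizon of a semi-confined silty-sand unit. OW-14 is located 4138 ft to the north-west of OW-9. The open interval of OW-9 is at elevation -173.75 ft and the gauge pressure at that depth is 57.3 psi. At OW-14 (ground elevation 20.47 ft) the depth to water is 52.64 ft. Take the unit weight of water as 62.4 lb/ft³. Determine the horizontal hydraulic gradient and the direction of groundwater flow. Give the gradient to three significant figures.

Pressure head at OW-9: ψ = 144·P/γ = 144 × 57.3 / 62.4 = 132.23 ft.
Total head at OW-9: h = z + ψ = -173.75 + 132.23 = -41.52 ft.
Total head at OW-14: h = 20.47 − 52.64 = -32.17 ft.
Head difference: h(OW-9) − h(OW-14) = -41.52 − (-32.17) = -9.35 ft.
Hydraulic gradient: i = |Δh| / L = 9.35 / 4138 = 0.00226.
Flow is from higher to lower head: from OW-14 toward OW-9, i.e. toward the south-east.

i ≈ 0.00226; groundwater flows toward the south-east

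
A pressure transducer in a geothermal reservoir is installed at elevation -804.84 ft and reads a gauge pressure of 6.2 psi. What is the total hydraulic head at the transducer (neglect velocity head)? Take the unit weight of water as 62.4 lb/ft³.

h ≈ -790.53 ft

ψ = 144·P/γ = 144 × 6.2 / 62.4 = 14.31 ft.
h = z + ψ = -804.84 + 14.31 = -790.53 ft.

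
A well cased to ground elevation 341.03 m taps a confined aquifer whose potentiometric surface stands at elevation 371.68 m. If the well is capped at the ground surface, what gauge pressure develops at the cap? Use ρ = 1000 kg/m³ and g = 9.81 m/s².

Head above the cap: Δh = 371.68 − 341.03 = 30.65 m.
P = ρgΔh = 1000 × 9.81 × 30.65 = 300676 Pa ≈ 301 kPa.

P ≈ 301 kPa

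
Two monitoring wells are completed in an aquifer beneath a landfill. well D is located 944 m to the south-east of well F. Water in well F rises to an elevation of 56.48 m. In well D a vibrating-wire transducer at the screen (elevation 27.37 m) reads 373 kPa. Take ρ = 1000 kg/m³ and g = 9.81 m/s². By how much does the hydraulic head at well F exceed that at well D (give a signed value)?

Total head at well F: h = 56.48 m (water level in the piezometer is the total head).
Pressure head at well D: ψ = P/(ρg) = 373×1000 / (1000 × 9.81) = 38.02 m.
Total head at well D: h = z + ψ = 27.37 + 38.02 = 65.39 m.
Head difference: h(well F) − h(well D) = 56.48 − 65.39 = -8.91 m.

Δh ≈ -8.91 m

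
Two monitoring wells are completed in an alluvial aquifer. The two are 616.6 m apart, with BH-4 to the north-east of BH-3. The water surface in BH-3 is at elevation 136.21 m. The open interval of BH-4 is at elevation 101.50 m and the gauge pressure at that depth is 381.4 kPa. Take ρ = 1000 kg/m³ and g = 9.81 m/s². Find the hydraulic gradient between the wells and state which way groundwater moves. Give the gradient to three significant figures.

Total head at BH-3: h = 136.21 m (water level in the piezometer is the total head).
Pressure head at BH-4: ψ = P/(ρg) = 381.4×1000 / (1000 × 9.81) = 38.88 m.
Total head at BH-4: h = z + ψ = 101.50 + 38.88 = 140.38 m.
Head difference: h(BH-3) − h(BH-4) = 136.21 − 140.38 = -4.17 m.
Hydraulic gradient: i = |Δh| / L = 4.17 / 616.6 = 0.00676.
Flow is from higher to lower head: from BH-4 toward BH-3, i.e. toward the south-west.

i ≈ 0.00676; groundwater flows toward the south-west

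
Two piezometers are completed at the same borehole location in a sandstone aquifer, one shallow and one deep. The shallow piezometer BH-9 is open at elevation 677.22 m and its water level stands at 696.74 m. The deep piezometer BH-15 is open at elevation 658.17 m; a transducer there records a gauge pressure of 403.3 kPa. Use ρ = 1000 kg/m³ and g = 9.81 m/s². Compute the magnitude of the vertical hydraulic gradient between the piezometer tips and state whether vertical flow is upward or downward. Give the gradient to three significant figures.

|i_v| ≈ 0.133; vertical flow is upward

Total head at BH-9: h = 696.74 m (water level in the standpipe).
Pressure head at BH-15: ψ = P/(ρg) = 403.3×1000 / (1000 × 9.81) = 41.11 m.
Total head at BH-15: h = z + ψ = 658.17 + 41.11 = 699.28 m.
Δh = h(BH-9) − h(BH-15) = 696.74 − 699.28 = -2.54 m.
Vertical separation Δz = 677.22 − 658.17 = 19.05 m.
|i_v| = |Δh| / Δz = 2.54 / 19.05 = 0.133.
Head is higher in the deep piezometer, so vertical flow is upward (discharge condition).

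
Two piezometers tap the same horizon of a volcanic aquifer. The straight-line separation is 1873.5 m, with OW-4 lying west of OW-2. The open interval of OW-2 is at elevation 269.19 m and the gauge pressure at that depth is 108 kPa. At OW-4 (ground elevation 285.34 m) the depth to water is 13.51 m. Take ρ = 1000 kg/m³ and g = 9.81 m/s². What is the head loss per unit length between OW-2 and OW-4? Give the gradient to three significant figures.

i ≈ 0.00447 m/m

Pressure head at OW-2: ψ = P/(ρg) = 108×1000 / (1000 × 9.81) = 11.01 m.
Total head at OW-2: h = z + ψ = 269.19 + 11.01 = 280.20 m.
Total head at OW-4: h = 285.34 − 13.51 = 271.83 m.
Head difference: h(OW-2) − h(OW-4) = 280.20 − 271.83 = 8.37 m.
Hydraulic gradient: i = |Δh| / L = 8.37 / 1873.5 = 0.00447.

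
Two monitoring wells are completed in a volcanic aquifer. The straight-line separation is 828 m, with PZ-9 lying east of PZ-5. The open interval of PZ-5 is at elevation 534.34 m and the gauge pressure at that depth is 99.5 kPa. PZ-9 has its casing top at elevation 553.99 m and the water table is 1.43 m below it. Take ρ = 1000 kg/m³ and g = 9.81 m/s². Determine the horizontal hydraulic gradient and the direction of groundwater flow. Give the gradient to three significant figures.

i ≈ 0.00976; groundwater flows toward the west

Pressure head at PZ-5: ψ = P/(ρg) = 99.5×1000 / (1000 × 9.81) = 10.14 m.
Total head at PZ-5: h = z + ψ = 534.34 + 10.14 = 544.48 m.
Total head at PZ-9: h = 553.99 − 1.43 = 552.56 m.
Head difference: h(PZ-5) − h(PZ-9) = 544.48 − 552.56 = -8.08 m.
Hydraulic gradient: i = |Δh| / L = 8.08 / 828 = 0.00976.
Flow is from higher to lower head: from PZ-9 toward PZ-5, i.e. toward the west.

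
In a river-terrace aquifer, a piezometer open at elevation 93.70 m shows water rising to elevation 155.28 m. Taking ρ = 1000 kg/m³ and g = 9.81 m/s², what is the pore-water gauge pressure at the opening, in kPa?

P ≈ 604 kPa

Pressure head ψ = h − z = 155.28 − 93.70 = 61.58 m.
P = ρgψ = 1000 × 9.81 × 61.58 = 604100 Pa ≈ 604 kPa.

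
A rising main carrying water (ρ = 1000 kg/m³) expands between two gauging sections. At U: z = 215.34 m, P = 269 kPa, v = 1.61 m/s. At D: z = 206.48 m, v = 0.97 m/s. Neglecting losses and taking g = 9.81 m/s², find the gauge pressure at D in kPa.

Pressure head at U: ψ₁ = P₁/(ρg) = 269×1000 / (1000 × 9.81) = 27.42 m.
Velocity heads: v₁²/2g = 1.61²/19.62 = 0.132 m; v₂²/2g = 0.97²/19.62 = 0.048 m.
Total head H = z₁ + ψ₁ + v₁²/2g = 215.34 + 27.42 + 0.132 = 242.89 m.
ψ₂ = H − z₂ − v₂²/2g = 242.89 − 206.48 − 0.048 = 36.36 m.
P₂ = ρgψ₂ = 1000 × 9.81 × 36.36 ≈ 357 kPa.

P₂ ≈ 357 kPa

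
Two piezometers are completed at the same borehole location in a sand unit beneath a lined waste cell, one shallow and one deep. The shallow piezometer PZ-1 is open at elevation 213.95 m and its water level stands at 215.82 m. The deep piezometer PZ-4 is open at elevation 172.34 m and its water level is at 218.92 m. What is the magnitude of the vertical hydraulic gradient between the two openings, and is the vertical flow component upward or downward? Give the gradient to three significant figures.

Total head at PZ-1: h = 215.82 m (water level in the standpipe).
Total head at PZ-4: h = 218.92 m.
Δh = h(PZ-1) − h(PZ-4) = 215.82 − 218.92 = -3.10 m.
Vertical separation Δz = 213.95 − 172.34 = 41.61 m.
|i_v| = |Δh| / Δz = 3.10 / 41.61 = 0.0745.
Head is higher in the deep piezometer, so vertical flow is upward (discharge condition).

|i_v| ≈ 0.0745; vertical flow is upward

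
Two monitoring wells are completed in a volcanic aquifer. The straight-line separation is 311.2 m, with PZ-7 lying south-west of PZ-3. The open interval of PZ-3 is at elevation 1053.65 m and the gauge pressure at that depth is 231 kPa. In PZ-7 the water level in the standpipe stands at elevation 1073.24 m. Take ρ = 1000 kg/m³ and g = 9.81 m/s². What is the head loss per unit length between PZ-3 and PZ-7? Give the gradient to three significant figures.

Pressure head at PZ-3: ψ = P/(ρg) = 231×1000 / (1000 × 9.81) = 23.55 m.
Total head at PZ-3: h = z + ψ = 1053.65 + 23.55 = 1077.20 m.
Total head at PZ-7: h = 1073.24 m (water level in the piezometer is the total head).
Head difference: h(PZ-3) − h(PZ-7) = 1077.20 − 1073.24 = 3.96 m.
Hydraulic gradient: i = |Δh| / L = 3.96 / 311.2 = 0.0127.

i ≈ 0.0127 m/m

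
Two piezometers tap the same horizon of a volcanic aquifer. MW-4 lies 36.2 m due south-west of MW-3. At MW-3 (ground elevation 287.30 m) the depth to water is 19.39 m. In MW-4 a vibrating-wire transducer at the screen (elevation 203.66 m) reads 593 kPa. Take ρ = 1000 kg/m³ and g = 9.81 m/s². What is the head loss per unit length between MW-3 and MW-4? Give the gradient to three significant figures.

i ≈ 0.105 m/m

Total head at MW-3: h = 287.30 − 19.39 = 267.91 m.
Pressure head at MW-4: ψ = P/(ρg) = 593×1000 / (1000 × 9.81) = 60.45 m.
Total head at MW-4: h = z + ψ = 203.66 + 60.45 = 264.11 m.
Head difference: h(MW-3) − h(MW-4) = 267.91 − 264.11 = 3.80 m.
Hydraulic gradient: i = |Δh| / L = 3.80 / 36.2 = 0.105.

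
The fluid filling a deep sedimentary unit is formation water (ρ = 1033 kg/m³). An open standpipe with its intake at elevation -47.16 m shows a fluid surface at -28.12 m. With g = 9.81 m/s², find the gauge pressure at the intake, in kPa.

Pressure head ψ = h − z = -28.12 − (-47.16) = 19.04 m.
P = ρgψ = 1033 × 9.81 × 19.04 = 192946 Pa ≈ 193 kPa.

P ≈ 193 kPa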